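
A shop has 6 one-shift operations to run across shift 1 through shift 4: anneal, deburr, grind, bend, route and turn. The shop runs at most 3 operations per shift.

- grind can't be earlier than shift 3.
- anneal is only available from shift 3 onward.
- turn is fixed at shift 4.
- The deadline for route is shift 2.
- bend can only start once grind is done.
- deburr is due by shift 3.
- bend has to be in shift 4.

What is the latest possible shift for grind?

shift 3

Grind is available from shift 3; downstream work caps grind at shift 3.
grind at shift 3 is achievable: bend in shift 4, grind in shift 3, deburr in shift 1, route in shift 1, turn in shift 4, anneal in shift 3.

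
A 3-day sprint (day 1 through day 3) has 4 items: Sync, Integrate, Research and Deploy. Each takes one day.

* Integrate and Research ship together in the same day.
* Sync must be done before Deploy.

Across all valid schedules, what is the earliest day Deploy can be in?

day 2

Precedence pushes Deploy to at least day 2.
Deploy at day 2 is achievable: Research -> day 1; Sync -> day 1; Integrate -> day 1; Deploy -> day 2.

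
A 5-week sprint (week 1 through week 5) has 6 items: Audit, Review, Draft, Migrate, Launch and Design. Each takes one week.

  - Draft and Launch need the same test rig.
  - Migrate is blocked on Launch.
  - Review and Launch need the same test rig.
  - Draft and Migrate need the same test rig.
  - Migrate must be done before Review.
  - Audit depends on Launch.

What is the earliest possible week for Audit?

week 2

Precedence pushes Audit to at least week 2.
Audit at week 2 is achievable: Launch -> week 1, Migrate -> week 2, Review -> week 3, Audit -> week 2, Design -> week 1, Draft -> week 3.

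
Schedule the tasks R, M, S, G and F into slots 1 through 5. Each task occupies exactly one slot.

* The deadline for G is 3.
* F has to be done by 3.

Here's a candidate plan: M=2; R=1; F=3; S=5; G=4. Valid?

No. The deadline for G is 3 is not satisfied.

F has to be done by 3 — holds.
The deadline for G is 3 — violated.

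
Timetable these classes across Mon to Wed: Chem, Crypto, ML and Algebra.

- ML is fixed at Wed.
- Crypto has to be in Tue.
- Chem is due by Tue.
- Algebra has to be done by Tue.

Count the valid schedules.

Enumerating: ML in Wed; Algebra in Mon; Crypto in Tue; Chem in Mon | Crypto in Tue; Algebra in Tue; Chem in Mon; ML in Wed | Algebra -> Mon; ML -> Wed; Crypto -> Tue; Chem -> Tue | Crypto -> Tue; Algebra -> Tue; Chem -> Tue; ML -> Wed.

4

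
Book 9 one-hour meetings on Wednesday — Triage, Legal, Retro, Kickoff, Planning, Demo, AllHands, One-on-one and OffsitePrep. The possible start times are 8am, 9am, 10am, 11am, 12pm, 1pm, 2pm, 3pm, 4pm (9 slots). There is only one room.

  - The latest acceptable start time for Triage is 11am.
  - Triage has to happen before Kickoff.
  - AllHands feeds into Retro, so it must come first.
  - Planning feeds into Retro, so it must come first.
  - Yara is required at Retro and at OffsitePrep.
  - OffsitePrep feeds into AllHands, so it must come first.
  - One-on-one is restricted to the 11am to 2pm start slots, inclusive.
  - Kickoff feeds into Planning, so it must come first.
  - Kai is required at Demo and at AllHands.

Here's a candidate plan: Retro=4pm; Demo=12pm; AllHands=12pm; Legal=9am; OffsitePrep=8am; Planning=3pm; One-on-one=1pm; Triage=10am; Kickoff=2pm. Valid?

The latest acceptable start time for Triage is 11am — holds.
Yara is required at Retro and at OffsitePrep — holds.
Kai is required at Demo and at AllHands — violated.
AllHands feeds into Retro, so it must come first — holds.
Kickoff feeds into Planning, so it must come first — holds.
One-on-one is restricted to the 11am to 2pm start slots, inclusive — holds.
OffsitePrep feeds into AllHands, so it must come first — holds.
Triage has to happen before Kickoff — holds.
There is only one room — violated.
Planning feeds into Retro, so it must come first — holds.

Invalid. Kai is required at Demo and at AllHands.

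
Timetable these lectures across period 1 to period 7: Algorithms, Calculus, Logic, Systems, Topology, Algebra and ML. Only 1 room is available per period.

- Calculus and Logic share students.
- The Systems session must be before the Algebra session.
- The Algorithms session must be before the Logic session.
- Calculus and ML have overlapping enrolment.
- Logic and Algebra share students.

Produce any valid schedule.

Algebra in period 4, Calculus in period 5, Logic in period 2, Algorithms in period 1, Topology in period 6, Systems in period 3, ML in period 7

Checking: Algorithms(period 1) before Logic(period 2); Systems(period 3) before Algebra(period 4); Calculus(period 5) != ML(period 7); Logic(period 2) != Algebra(period 4); Calculus(period 5) != Logic(period 2); max 1 per period (cap 1).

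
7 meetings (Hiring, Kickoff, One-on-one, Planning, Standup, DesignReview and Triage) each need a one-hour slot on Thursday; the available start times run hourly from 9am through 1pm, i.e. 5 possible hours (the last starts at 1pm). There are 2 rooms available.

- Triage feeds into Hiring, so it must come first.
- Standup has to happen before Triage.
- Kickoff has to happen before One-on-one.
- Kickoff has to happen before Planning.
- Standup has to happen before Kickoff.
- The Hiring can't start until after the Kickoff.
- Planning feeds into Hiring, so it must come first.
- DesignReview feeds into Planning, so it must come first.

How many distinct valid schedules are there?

Splitting on Hiring: it can be 12pm (7), 1pm (53). Listing each branch's schedules as (Kickoff, One-on-one, Planning, Standup, DesignReview, Triage):
Hiring=12pm: (10am,11am,11am,9am,9am,10am) (10am,12pm,11am,9am,9am,10am) (10am,12pm,11am,9am,9am,11am) (10am,12pm,11am,9am,10am,11am) (10am,1pm,11am,9am,9am,10am) (10am,1pm,11am,9am,9am,11am) (10am,1pm,11am,9am,10am,11am) — 7.
Hiring=1pm: (10am,11am,11am,9am,9am,10am) (10am,11am,11am,9am,9am,12pm) (10am,11am,11am,9am,10am,12pm) (10am,11am,12pm,9am,9am,10am) (10am,11am,12pm,9am,9am,11am) (10am,11am,12pm,9am,9am,12pm) (10am,11am,12pm,9am,10am,11am) (10am,11am,12pm,9am,10am,12pm) (10am,11am,12pm,9am,11am,10am) (10am,11am,12pm,9am,11am,12pm) (10am,12pm,11am,9am,9am,10am) (10am,12pm,11am,9am,9am,11am) (10am,12pm,11am,9am,9am,12pm) (10am,12pm,11am,9am,10am,11am) (10am,12pm,11am,9am,10am,12pm) (10am,12pm,12pm,9am,9am,10am) (10am,12pm,12pm,9am,9am,11am) (10am,12pm,12pm,9am,10am,11am) (10am,12pm,12pm,9am,11am,10am) (10am,12pm,12pm,9am,11am,11am) (10am,1pm,11am,9am,9am,10am) (10am,1pm,11am,9am,9am,11am) (10am,1pm,11am,9am,9am,12pm) (10am,1pm,11am,9am,10am,11am) (10am,1pm,11am,9am,10am,12pm) (10am,1pm,12pm,9am,9am,10am) (10am,1pm,12pm,9am,9am,11am) (10am,1pm,12pm,9am,9am,12pm) (10am,1pm,12pm,9am,10am,11am) (10am,1pm,12pm,9am,10am,12pm) (10am,1pm,12pm,9am,11am,10am) (10am,1pm,12pm,9am,11am,11am) (10am,1pm,12pm,9am,11am,12pm) (11am,12pm,12pm,9am,9am,10am) (11am,12pm,12pm,9am,9am,11am) (11am,12pm,12pm,9am,10am,10am) (11am,12pm,12pm,9am,10am,11am) (11am,12pm,12pm,9am,11am,10am) (11am,12pm,12pm,10am,9am,11am) (11am,12pm,12pm,10am,10am,11am) (11am,1pm,12pm,9am,9am,10am) (11am,1pm,12pm,9am,9am,11am) (11am,1pm,12pm,9am,9am,12pm) (11am,1pm,12pm,9am,10am,10am) (11am,1pm,12pm,9am,10am,11am) (11am,1pm,12pm,9am,10am,12pm) (11am,1pm,12pm,9am,11am,10am) (11am,1pm,12pm,9am,11am,12pm) (11am,1pm,12pm,10am,9am,11am) (11am,1pm,12pm,10am,9am,12pm) (11am,1pm,12pm,10am,10am,11am) (11am,1pm,12pm,10am,10am,12pm) (11am,1pm,12pm,10am,11am,12pm) — 53.
Summing: 7 + 53 = 60.

60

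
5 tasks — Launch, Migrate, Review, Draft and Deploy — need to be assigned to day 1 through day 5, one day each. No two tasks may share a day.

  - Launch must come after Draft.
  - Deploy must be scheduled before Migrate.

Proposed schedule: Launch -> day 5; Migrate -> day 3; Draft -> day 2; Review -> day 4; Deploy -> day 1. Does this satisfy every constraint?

Launch must come after Draft — holds.
Deploy must be scheduled before Migrate — holds.
No two tasks may share a day — holds.

Valid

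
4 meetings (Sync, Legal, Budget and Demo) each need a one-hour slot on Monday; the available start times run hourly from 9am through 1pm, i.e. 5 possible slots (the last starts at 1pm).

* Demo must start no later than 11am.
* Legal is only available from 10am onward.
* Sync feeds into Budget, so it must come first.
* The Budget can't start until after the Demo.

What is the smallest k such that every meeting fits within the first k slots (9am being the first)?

2 slots

The precedence chain requires at least 2 distinct slots.
2 works (last occupied slot: 10am): for example Legal in 10am, Demo in 9am, Sync in 9am, Budget in 10am.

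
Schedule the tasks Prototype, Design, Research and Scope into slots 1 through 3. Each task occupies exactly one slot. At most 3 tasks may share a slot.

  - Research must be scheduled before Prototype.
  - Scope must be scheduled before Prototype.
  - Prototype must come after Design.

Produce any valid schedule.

Design in 1, Research in 1, Scope in 1, Prototype in 2

Checking: Design(1) before Prototype(2); Scope(1) before Prototype(2); Research(1) before Prototype(2); max 3 per slot (cap 3).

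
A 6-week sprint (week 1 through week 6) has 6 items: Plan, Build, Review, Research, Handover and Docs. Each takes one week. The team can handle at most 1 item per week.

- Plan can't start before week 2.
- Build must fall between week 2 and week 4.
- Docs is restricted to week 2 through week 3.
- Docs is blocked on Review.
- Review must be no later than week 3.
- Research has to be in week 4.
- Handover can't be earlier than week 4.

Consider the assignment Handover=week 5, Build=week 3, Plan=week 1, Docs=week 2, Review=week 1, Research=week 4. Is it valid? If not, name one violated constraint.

No. Plan can't start before week 2 is not satisfied.

Docs is restricted to week 2 through week 3 — holds.
Handover can't be earlier than week 4 — holds.
Docs is blocked on Review — holds.
The team can handle at most 1 item per week — violated.
Review must be no later than week 3 — holds.
Plan can't start before week 2 — violated.
Build must fall between week 2 and week 4 — holds.
Research has to be in week 4 — holds.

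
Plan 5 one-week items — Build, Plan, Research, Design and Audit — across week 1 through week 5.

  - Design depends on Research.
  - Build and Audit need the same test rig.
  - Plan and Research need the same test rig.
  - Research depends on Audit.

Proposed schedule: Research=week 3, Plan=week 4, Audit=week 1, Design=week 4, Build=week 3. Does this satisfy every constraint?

Yes

Design depends on Research — holds.
Build and Audit need the same test rig — holds.
Plan and Research need the same test rig — holds.
Research depends on Audit — holds.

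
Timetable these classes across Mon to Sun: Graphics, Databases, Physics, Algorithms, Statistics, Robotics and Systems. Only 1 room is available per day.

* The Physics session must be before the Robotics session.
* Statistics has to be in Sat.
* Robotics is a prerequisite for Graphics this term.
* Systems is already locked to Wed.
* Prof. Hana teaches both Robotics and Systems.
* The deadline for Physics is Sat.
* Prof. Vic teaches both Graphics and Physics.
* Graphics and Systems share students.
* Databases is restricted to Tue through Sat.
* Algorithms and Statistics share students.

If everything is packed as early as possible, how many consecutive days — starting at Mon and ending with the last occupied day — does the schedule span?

The precedence chain requires at least 3 distinct days.
With at most 1 per day and 7 classes, at least 7 days are needed.
Statistics can't be placed before Sat — that is day 6 counting from Mon — so the schedule must run through at least 6 days.
7 works (last occupied day: Sun): for example Robotics=Thu; Statistics=Sat; Algorithms=Sun; Graphics=Fri; Systems=Wed; Databases=Tue; Physics=Mon.

7 days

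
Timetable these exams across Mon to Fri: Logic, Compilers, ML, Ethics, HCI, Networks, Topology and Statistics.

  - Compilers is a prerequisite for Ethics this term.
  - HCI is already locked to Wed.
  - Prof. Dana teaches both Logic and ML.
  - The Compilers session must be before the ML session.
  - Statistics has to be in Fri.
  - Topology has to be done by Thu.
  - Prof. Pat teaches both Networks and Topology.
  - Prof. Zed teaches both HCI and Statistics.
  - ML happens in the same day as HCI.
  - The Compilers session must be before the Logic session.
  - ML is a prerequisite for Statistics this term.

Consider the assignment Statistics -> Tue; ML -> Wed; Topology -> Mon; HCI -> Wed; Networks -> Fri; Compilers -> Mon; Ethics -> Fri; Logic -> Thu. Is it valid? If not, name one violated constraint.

HCI is already locked to Wed — holds.
Statistics has to be in Fri — violated.
Prof. Pat teaches both Networks and Topology — holds.
Prof. Dana teaches both Logic and ML — holds.
ML is a prerequisite for Statistics this term — violated.
The Compilers session must be before the ML session — holds.
Topology has to be done by Thu — holds.
ML happens in the same day as HCI — holds.
The Compilers session must be before the Logic session — holds.
Prof. Zed teaches both HCI and Statistics — holds.
Compilers is a prerequisite for Ethics this term — holds.

No — it violates: Statistics has to be in Fri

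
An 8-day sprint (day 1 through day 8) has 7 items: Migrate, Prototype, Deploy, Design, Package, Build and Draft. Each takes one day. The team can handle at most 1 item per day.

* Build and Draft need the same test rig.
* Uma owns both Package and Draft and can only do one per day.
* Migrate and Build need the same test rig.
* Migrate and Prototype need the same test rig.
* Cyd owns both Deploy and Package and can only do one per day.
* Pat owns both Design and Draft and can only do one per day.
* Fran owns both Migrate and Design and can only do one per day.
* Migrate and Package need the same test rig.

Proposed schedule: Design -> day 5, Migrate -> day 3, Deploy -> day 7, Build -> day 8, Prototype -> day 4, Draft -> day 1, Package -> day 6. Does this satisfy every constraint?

Yes, all constraints hold

Migrate and Build need the same test rig — holds.
The team can handle at most 1 item per day — holds.
Migrate and Prototype need the same test rig — holds.
Migrate and Package need the same test rig — holds.
Pat owns both Design and Draft and can only do one per day — holds.
Fran owns both Migrate and Design and can only do one per day — holds.
Cyd owns both Deploy and Package and can only do one per day — holds.
Build and Draft need the same test rig — holds.
Uma owns both Package and Draft and can only do one per day — holds.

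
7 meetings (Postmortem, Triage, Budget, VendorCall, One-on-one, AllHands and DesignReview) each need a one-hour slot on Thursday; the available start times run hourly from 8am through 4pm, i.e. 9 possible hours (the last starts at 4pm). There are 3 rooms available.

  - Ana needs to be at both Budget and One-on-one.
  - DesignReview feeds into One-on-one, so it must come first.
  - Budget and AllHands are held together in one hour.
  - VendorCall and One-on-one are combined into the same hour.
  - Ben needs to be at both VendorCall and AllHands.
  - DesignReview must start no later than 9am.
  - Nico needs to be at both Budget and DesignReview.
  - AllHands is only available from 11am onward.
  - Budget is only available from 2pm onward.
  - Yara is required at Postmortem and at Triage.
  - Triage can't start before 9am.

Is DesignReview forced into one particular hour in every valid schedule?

No

DesignReview can be 8am (e.g. VendorCall -> 9am; One-on-one -> 9am; Postmortem -> 8am; AllHands -> 2pm; Budget -> 2pm; DesignReview -> 8am; Triage -> 9am) or 9am (e.g. DesignReview -> 9am, Budget -> 2pm, VendorCall -> 10am, Postmortem -> 8am, Triage -> 9am, One-on-one -> 10am, AllHands -> 2pm).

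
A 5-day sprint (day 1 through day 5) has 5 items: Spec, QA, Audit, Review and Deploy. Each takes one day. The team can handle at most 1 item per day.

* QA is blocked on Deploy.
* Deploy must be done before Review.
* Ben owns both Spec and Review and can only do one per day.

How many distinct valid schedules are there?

Splitting on Spec: it can be day 1 (8), day 2 (8), day 3 (8), day 4 (8), day 5 (8). Listing each branch's schedules as (QA, Audit, Review, Deploy) by day number:
Spec=day 1: (3,4,5,2) (3,5,4,2) (4,2,5,3) (4,3,5,2) (4,5,3,2) (5,2,4,3) (5,3,4,2) (5,4,3,2) — 8.
Spec=day 2: (3,4,5,1) (3,5,4,1) (4,1,5,3) (4,3,5,1) (4,5,3,1) (5,1,4,3) (5,3,4,1) (5,4,3,1) — 8.
Spec=day 3: (2,4,5,1) (2,5,4,1) (4,1,5,2) (4,2,5,1) (4,5,2,1) (5,1,4,2) (5,2,4,1) (5,4,2,1) — 8.
Spec=day 4: (2,3,5,1) (2,5,3,1) (3,1,5,2) (3,2,5,1) (3,5,2,1) (5,1,3,2) (5,2,3,1) (5,3,2,1) — 8.
Spec=day 5: (2,3,4,1) (2,4,3,1) (3,1,4,2) (3,2,4,1) (3,4,2,1) (4,1,3,2) (4,2,3,1) (4,3,2,1) — 8.
Summing: 8 + 8 + 8 + 8 + 8 = 40.

40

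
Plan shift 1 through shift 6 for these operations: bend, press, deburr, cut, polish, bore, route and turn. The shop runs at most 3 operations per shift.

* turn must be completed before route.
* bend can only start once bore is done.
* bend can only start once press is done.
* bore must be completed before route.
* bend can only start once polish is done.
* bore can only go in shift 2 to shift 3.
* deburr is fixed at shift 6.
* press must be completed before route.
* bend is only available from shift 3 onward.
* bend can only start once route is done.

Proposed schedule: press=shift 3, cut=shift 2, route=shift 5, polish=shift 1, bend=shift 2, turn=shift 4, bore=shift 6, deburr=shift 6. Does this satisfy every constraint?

No. bend can only start once bore is done is not satisfied.

bend can only start once polish is done — holds.
press must be completed before route — holds.
bend can only start once press is done — violated.
bore must be completed before route — violated.
The shop runs at most 3 operations per shift — holds.
bend can only start once bore is done — violated.
bend is only available from shift 3 onward — violated.
bend can only start once route is done — violated.
deburr is fixed at shift 6 — holds.
turn must be completed before route — holds.
bore can only go in shift 2 to shift 3 — violated.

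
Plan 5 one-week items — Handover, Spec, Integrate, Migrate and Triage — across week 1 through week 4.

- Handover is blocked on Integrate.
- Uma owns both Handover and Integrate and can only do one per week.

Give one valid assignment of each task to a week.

Spec in week 1, Triage in week 1, Migrate in week 1, Integrate in week 1, Handover in week 2

Checking: Integrate(week 1) before Handover(week 2); Handover(week 2) != Integrate(week 1).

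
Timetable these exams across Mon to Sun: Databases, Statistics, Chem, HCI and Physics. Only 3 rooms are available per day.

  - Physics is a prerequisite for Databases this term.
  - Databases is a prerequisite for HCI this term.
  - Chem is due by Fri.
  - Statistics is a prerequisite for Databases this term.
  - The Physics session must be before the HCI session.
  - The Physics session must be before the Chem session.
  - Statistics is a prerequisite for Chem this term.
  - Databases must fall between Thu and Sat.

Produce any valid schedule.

Physics -> Mon; Databases -> Thu; Chem -> Tue; HCI -> Fri; Statistics -> Mon

Checking: Statistics(Mon) before Chem(Tue); Statistics(Mon) before Databases(Thu); Physics(Mon) before HCI(Fri); Physics(Mon) before Databases(Thu); Physics(Mon) before Chem(Tue); Databases(Thu) before HCI(Fri); Chem=Tue in [Mon,Fri]; Databases=Thu in [Thu,Sat]; max 2 per day (cap 3).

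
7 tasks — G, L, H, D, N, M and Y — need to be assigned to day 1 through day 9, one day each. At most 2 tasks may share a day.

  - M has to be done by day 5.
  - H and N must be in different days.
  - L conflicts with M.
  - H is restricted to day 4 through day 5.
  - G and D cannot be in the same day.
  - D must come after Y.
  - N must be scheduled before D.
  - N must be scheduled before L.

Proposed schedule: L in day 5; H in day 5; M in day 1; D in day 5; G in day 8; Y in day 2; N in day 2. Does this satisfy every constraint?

H is restricted to day 4 through day 5 — holds.
M has to be done by day 5 — holds.
N must be scheduled before L — holds.
L conflicts with M — holds.
N must be scheduled before D — holds.
D must come after Y — holds.
H and N must be in different days — holds.
G and D cannot be in the same day — holds.
At most 2 tasks may share a day — violated.

Invalid. At most 2 tasks may share a day.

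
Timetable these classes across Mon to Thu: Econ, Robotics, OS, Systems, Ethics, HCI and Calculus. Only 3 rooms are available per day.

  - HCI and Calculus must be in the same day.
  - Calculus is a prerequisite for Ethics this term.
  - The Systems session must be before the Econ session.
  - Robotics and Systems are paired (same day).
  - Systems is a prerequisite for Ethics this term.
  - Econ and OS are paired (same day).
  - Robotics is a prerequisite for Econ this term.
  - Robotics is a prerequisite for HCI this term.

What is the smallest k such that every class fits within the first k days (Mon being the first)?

The precedence chain requires at least 3 distinct days.
With at most 3 per day and 7 classes, at least 3 days are needed.
3 works (last occupied day: Wed): for example HCI -> Tue, Ethics -> Wed, Robotics -> Mon, Econ -> Wed, OS -> Wed, Systems -> Mon, Calculus -> Tue.

3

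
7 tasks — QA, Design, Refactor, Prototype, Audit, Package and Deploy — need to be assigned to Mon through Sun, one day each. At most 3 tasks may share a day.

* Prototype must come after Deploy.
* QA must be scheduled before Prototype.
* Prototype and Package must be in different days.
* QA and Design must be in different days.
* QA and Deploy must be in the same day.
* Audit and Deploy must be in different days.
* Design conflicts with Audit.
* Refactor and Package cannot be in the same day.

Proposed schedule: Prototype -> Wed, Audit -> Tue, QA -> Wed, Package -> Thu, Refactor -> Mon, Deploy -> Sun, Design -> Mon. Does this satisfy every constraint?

No. Prototype must come after Deploy is not satisfied.

At most 3 tasks may share a day — holds.
Prototype and Package must be in different days — holds.
Refactor and Package cannot be in the same day — holds.
QA and Design must be in different days — holds.
Design conflicts with Audit — holds.
Prototype must come after Deploy — violated.
Audit and Deploy must be in different days — holds.
QA must be scheduled before Prototype — violated.
QA and Deploy must be in the same day — violated.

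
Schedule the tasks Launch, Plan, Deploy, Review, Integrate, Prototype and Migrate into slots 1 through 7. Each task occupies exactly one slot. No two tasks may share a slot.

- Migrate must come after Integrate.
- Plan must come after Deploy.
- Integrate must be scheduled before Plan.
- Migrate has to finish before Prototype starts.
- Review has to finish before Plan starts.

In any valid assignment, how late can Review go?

6

Downstream work caps Review at 6.
Review at 6 is achievable: Plan in 7, Prototype in 4, Deploy in 3, Integrate in 1, Migrate in 2, Launch in 5, Review in 6.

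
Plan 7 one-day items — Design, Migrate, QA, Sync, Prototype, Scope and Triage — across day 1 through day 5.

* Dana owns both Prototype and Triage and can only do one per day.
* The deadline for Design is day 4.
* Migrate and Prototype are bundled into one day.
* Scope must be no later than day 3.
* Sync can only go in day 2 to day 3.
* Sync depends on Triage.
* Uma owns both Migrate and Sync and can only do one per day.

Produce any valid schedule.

Migrate -> day 3, Scope -> day 1, Design -> day 1, Sync -> day 2, Prototype -> day 3, Triage -> day 1, QA -> day 1

Checking: Triage(day 1) before Sync(day 2); Migrate(day 3) != Sync(day 2); Prototype(day 3) != Triage(day 1); Migrate = Prototype = day 3; Sync=day 2 in [day 2,day 3]; Scope=day 1 in [day 1,day 3]; Design=day 1 in [day 1,day 4].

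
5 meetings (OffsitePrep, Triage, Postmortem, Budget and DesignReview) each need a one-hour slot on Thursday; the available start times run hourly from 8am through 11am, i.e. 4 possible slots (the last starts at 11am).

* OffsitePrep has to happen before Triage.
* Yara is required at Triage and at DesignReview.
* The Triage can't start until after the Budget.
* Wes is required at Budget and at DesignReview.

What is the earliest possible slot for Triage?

Precedence pushes Triage to at least 9am.
Triage at 9am is achievable: Budget in 8am, DesignReview in 10am, Triage in 9am, Postmortem in 8am, OffsitePrep in 8am.

9am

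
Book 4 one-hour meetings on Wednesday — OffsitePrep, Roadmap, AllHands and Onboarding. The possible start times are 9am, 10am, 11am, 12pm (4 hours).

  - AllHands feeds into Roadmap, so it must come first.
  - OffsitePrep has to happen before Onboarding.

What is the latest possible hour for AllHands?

11am

Downstream work caps AllHands at 11am.
AllHands at 11am is achievable: AllHands=11am, OffsitePrep=9am, Roadmap=12pm, Onboarding=10am.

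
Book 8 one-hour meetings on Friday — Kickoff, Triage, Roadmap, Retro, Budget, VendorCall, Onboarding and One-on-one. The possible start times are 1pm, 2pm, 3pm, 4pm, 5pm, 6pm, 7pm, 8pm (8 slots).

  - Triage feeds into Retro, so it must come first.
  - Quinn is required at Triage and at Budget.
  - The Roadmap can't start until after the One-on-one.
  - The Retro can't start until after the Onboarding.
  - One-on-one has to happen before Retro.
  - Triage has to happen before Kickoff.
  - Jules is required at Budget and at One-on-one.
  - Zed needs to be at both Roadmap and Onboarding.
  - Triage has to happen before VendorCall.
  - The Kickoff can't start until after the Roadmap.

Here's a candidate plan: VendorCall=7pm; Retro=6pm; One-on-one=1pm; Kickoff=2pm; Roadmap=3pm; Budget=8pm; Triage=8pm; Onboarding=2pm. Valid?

Invalid. Triage has to happen before Kickoff.

The Roadmap can't start until after the One-on-one — holds.
Zed needs to be at both Roadmap and Onboarding — holds.
Jules is required at Budget and at One-on-one — holds.
Triage has to happen before VendorCall — violated.
Triage feeds into Retro, so it must come first — violated.
Triage has to happen before Kickoff — violated.
The Retro can't start until after the Onboarding — holds.
Quinn is required at Triage and at Budget — violated.
One-on-one has to happen before Retro — holds.
The Kickoff can't start until after the Roadmap — violated.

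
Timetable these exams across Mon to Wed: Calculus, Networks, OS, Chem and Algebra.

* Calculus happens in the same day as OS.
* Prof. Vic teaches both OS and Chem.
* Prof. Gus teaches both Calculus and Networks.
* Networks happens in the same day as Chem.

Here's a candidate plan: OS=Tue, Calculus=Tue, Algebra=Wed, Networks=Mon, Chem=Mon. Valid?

Yes, all constraints hold

Networks happens in the same day as Chem — holds.
Prof. Vic teaches both OS and Chem — holds.
Prof. Gus teaches both Calculus and Networks — holds.
Calculus happens in the same day as OS — holds.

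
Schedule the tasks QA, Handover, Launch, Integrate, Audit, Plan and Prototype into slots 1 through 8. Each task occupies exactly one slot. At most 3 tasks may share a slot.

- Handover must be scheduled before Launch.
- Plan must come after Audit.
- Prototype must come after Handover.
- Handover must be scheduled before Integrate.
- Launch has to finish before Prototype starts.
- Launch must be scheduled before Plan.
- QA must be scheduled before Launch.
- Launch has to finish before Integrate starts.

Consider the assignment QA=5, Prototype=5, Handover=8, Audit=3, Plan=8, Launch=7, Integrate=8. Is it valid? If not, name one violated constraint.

Plan must come after Audit — holds.
Handover must be scheduled before Integrate — violated.
Launch has to finish before Prototype starts — violated.
Launch has to finish before Integrate starts — holds.
At most 3 tasks may share a slot — holds.
Prototype must come after Handover — violated.
Launch must be scheduled before Plan — holds.
QA must be scheduled before Launch — holds.
Handover must be scheduled before Launch — violated.

Invalid. Prototype must come after Handover.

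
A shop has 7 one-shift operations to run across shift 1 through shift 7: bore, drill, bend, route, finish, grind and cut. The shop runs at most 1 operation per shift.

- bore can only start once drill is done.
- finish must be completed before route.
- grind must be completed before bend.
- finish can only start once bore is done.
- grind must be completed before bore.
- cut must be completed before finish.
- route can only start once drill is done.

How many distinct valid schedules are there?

Splitting on bore: it can be shift 3 (8), shift 4 (21), shift 5 (12). Listing each branch's schedules as (drill, bend, route, finish, grind, cut) by shift number:
bore=shift 3: (1,4,7,6,2,5) (1,5,7,6,2,4) (1,6,7,5,2,4) (1,7,6,5,2,4) (2,4,7,6,1,5) (2,5,7,6,1,4) (2,6,7,5,1,4) (2,7,6,5,1,4) — 8.
bore=shift 4: (1,3,7,6,2,5) (1,5,7,6,2,3) (1,5,7,6,3,2) (1,6,7,5,2,3) (1,6,7,5,3,2) (1,7,6,5,2,3) (1,7,6,5,3,2) (2,3,7,6,1,5) (2,5,7,6,1,3) (2,5,7,6,3,1) (2,6,7,5,1,3) (2,6,7,5,3,1) (2,7,6,5,1,3) (2,7,6,5,3,1) (3,2,7,6,1,5) (3,5,7,6,1,2) (3,5,7,6,2,1) (3,6,7,5,1,2) (3,6,7,5,2,1) (3,7,6,5,1,2) (3,7,6,5,2,1) — 21.
bore=shift 5: (1,3,7,6,2,4) (1,4,7,6,2,3) (1,4,7,6,3,2) (2,3,7,6,1,4) (2,4,7,6,1,3) (2,4,7,6,3,1) (3,2,7,6,1,4) (3,4,7,6,1,2) (3,4,7,6,2,1) (4,2,7,6,1,3) (4,3,7,6,1,2) (4,3,7,6,2,1) — 12.
Summing: 8 + 21 + 12 = 41.

41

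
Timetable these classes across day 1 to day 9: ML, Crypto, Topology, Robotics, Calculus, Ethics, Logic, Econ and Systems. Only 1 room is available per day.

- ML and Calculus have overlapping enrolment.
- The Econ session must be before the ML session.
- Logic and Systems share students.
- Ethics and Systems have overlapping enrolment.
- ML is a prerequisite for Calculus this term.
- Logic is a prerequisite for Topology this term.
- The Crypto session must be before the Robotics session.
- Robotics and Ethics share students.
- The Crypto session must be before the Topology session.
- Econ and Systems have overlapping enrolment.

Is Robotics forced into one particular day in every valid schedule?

Robotics can be day 2 (e.g. Robotics=day 2, Topology=day 6, Logic=day 5, Systems=day 9, Crypto=day 1, Ethics=day 8, Calculus=day 7, ML=day 4, Econ=day 3) or day 3 (e.g. Robotics=day 3, Topology=day 6, Ethics=day 8, Calculus=day 7, ML=day 4, Crypto=day 1, Econ=day 2, Logic=day 5, Systems=day 9).

No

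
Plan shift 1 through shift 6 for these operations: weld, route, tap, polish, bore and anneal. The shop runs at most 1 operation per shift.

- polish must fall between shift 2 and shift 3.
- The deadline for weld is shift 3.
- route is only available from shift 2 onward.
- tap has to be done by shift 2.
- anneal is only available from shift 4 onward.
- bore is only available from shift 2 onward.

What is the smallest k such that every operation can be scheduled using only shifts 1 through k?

6 shifts

With at most 1 per shift and 6 operations, at least 6 shifts are needed.
anneal can't be placed before shift 4, so the schedule must run through at least shift 4.
6 works (last occupied shift: shift 6): for example weld -> shift 3; bore -> shift 6; tap -> shift 1; route -> shift 5; polish -> shift 2; anneal -> shift 4.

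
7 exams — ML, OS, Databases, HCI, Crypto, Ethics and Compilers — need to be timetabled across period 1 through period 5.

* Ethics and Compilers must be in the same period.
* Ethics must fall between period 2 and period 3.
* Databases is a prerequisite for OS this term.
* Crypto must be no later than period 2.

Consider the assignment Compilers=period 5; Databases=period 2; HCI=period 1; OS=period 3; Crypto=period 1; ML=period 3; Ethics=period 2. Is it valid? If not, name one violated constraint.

Crypto must be no later than period 2 — holds.
Ethics and Compilers must be in the same period — violated.
Ethics must fall between period 2 and period 3 — holds.
Databases is a prerequisite for OS this term — holds.

No — it violates: Ethics and Compilers must be in the same period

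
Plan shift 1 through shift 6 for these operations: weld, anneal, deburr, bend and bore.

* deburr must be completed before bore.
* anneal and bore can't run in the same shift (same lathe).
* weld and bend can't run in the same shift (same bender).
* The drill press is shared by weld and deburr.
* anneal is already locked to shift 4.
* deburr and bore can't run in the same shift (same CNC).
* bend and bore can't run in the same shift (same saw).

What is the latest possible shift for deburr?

Downstream work caps deburr at shift 5.
deburr at shift 5 is achievable: bend -> shift 2; weld -> shift 1; deburr -> shift 5; anneal -> shift 4; bore -> shift 6.

shift 5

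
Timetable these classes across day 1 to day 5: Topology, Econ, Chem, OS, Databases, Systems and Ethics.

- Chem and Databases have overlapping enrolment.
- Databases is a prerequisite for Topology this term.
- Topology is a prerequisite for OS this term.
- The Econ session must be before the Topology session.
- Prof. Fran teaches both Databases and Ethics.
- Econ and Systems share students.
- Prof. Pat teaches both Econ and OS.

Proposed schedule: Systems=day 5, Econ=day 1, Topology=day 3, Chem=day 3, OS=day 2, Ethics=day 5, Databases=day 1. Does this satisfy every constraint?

Topology is a prerequisite for OS this term — violated.
Chem and Databases have overlapping enrolment — holds.
Databases is a prerequisite for Topology this term — holds.
Econ and Systems share students — holds.
Prof. Pat teaches both Econ and OS — holds.
The Econ session must be before the Topology session — holds.
Prof. Fran teaches both Databases and Ethics — holds.

No — it violates: Topology is a prerequisite for OS this term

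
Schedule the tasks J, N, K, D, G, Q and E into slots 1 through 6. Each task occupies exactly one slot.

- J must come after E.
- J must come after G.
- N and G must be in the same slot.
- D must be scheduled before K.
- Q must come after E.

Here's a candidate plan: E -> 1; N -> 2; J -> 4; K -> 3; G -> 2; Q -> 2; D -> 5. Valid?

Invalid. D must be scheduled before K.

J must come after E — holds.
J must come after G — holds.
Q must come after E — holds.
N and G must be in the same slot — holds.
D must be scheduled before K — violated.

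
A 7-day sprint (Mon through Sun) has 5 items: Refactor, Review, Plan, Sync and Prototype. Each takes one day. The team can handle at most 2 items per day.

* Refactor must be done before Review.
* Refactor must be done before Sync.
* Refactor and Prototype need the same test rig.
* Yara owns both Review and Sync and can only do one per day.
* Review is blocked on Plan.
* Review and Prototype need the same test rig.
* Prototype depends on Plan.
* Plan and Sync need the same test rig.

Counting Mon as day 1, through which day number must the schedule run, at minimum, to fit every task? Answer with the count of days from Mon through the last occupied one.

The precedence chain requires at least 2 distinct days.
With at most 2 per day and 5 tasks, at least 3 days are needed.
3 works (last occupied day: Wed): for example Refactor -> Mon; Review -> Tue; Prototype -> Wed; Plan -> Mon; Sync -> Wed.

3 days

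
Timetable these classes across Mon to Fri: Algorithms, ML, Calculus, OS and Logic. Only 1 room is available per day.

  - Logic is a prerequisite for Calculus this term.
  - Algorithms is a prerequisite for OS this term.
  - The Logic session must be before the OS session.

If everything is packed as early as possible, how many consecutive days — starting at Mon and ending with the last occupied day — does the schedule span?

The precedence chain requires at least 2 distinct days.
With at most 1 per day and 5 classes, at least 5 days are needed.
5 works (last occupied day: Fri): for example Algorithms -> Tue; Calculus -> Thu; OS -> Wed; Logic -> Mon; ML -> Fri.

5 days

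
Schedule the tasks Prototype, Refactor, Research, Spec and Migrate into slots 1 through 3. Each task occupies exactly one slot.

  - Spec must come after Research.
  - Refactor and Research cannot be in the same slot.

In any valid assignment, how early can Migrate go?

Migrate at 1 is achievable: Research in 1, Prototype in 1, Refactor in 2, Migrate in 1, Spec in 2.

1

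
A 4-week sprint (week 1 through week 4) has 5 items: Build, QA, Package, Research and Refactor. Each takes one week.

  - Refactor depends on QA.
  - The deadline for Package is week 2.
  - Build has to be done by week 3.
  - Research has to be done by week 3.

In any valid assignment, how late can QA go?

week 3

Downstream work caps QA at week 3.
QA at week 3 is achievable: Research -> week 1, QA -> week 3, Package -> week 1, Refactor -> week 4, Build -> week 1.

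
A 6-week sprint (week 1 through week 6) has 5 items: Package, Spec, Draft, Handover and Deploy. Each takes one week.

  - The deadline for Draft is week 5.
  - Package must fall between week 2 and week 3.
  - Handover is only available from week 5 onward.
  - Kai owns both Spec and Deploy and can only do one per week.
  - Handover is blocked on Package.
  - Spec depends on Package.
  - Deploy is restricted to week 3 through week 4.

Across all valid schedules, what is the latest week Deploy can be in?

Deploy is available from week 3; Deploy's own window allows nothing later than week 4.
Deploy at week 4 is achievable: Deploy in week 4; Package in week 2; Spec in week 3; Draft in week 1; Handover in week 5.

week 4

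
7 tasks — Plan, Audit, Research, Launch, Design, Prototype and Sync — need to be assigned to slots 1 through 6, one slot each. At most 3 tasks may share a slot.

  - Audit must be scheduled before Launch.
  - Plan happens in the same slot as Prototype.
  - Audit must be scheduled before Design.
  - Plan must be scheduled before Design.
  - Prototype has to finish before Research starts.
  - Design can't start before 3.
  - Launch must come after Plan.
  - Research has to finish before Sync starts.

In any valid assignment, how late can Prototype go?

4

Downstream work caps Prototype at 4.
Prototype at 4 is achievable: Plan=4; Sync=6; Launch=5; Prototype=4; Research=5; Design=5; Audit=1.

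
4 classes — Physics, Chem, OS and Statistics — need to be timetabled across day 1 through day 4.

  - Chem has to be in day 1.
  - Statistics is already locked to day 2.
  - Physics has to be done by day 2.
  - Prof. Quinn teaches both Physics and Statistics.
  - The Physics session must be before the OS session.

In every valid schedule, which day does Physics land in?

day 1

Physics's window is day 1–day 2.
Statistics is fixed at day 2, and Physics can't share a day with Statistics.
So Physics must be day 1.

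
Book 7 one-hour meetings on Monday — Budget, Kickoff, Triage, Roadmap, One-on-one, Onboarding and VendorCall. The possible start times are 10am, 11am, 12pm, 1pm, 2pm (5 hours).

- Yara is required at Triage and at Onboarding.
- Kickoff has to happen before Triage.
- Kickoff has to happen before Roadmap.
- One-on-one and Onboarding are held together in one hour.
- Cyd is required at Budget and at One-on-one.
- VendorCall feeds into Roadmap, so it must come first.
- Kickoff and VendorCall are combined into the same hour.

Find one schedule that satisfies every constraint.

One-on-one in 12pm; VendorCall in 10am; Onboarding in 12pm; Triage in 11am; Roadmap in 11am; Budget in 10am; Kickoff in 10am

Checking: Kickoff(10am) before Triage(11am); VendorCall(10am) before Roadmap(11am); Kickoff(10am) before Roadmap(11am); Triage(11am) != Onboarding(12pm); Budget(10am) != One-on-one(12pm); One-on-one = Onboarding = 12pm; Kickoff = VendorCall = 10am.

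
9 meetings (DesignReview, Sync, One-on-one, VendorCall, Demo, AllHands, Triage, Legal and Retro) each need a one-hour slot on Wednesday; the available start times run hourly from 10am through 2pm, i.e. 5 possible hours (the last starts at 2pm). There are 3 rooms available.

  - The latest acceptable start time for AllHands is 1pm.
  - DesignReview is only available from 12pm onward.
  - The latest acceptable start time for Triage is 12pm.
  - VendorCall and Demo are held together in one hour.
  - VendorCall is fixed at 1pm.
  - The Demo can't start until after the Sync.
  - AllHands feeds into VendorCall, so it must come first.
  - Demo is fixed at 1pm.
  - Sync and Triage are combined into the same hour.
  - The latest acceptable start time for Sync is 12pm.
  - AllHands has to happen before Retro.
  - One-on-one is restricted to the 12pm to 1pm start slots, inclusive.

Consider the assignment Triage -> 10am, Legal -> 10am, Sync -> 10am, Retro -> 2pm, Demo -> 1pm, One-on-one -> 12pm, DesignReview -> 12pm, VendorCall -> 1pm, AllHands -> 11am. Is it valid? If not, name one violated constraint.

Valid

The latest acceptable start time for Triage is 12pm — holds.
The latest acceptable start time for AllHands is 1pm — holds.
There are 3 rooms available — holds.
Sync and Triage are combined into the same hour — holds.
AllHands has to happen before Retro — holds.
DesignReview is only available from 12pm onward — holds.
Demo is fixed at 1pm — holds.
AllHands feeds into VendorCall, so it must come first — holds.
The Demo can't start until after the Sync — holds.
The latest acceptable start time for Sync is 12pm — holds.
One-on-one is restricted to the 12pm to 1pm start slots, inclusive — holds.
VendorCall and Demo are held together in one hour — holds.
VendorCall is fixed at 1pm — holds.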